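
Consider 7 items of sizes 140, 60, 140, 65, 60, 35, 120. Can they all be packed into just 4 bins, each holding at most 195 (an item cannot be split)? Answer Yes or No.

Yes

A valid assignment using 4 bins:
  bin 1: 140 + 35 = 175
  bin 2: 140 = 140
  bin 3: 120 + 65 = 185
  bin 4: 60 + 60 = 120
Every load is within 195, so 4 bins suffice.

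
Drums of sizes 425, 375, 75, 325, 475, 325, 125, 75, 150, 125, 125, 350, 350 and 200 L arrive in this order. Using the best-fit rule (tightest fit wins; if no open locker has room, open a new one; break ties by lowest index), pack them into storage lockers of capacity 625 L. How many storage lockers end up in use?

7

  425 → locker 1 (new)  [load 425/625]
  375 → locker 2 (new)  [load 375/625]
  75 → locker 1  [load 500/625]
  325 → locker 3 (new)  [load 325/625]
  475 → locker 4 (new)  [load 475/625]
  325 → locker 5 (new)  [load 325/625]
  125 → locker 1  [load 625/625]
  75 → locker 4  [load 550/625]
  150 → locker 2  [load 525/625]
  125 → locker 3  [load 450/625]
  125 → locker 3  [load 575/625]
  350 → locker 6 (new)  [load 350/625]
  350 → locker 7 (new)  [load 350/625]
  200 → locker 6  [load 550/625]
7 storage lockers opened.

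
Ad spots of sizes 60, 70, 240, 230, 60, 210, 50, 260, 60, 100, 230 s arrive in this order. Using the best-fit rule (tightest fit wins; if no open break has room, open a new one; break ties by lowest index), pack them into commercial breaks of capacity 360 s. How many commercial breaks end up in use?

  60 → break 1 (new)  [load 60/360]
  70 → break 1  [load 130/360]
  240 → break 2 (new)  [load 240/360]
  230 → break 1  [load 360/360]
  60 → break 2  [load 300/360]
  210 → break 3 (new)  [load 210/360]
  50 → break 2  [load 350/360]
  260 → break 4 (new)  [load 260/360]
  60 → break 4  [load 320/360]
  100 → break 3  [load 310/360]
  230 → break 5 (new)  [load 230/360]
5 commercial breaks opened.

5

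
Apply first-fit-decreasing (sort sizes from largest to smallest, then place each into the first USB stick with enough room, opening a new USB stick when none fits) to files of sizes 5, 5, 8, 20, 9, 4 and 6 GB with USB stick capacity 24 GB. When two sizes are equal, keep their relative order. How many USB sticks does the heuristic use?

Sorted descending: 20, 9, 8, 6, 5, 5, 4.
  20 → USB stick 1 (new)  [load 20/24]
  9 → USB stick 2 (new)  [load 9/24]
  8 → USB stick 2  [load 17/24]
  6 → USB stick 2  [load 23/24]
  5 → USB stick 3 (new)  [load 5/24]
  5 → USB stick 3  [load 10/24]
  4 → USB stick 1  [load 24/24]
3 USB sticks opened.

3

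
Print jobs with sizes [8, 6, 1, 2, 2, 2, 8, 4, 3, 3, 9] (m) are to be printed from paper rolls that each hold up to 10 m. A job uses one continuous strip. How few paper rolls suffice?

Total = 9 + 8 + 8 + 6 + 4 + 3 + 3 + 2 + 2 + 2 + 1 = 48 m.
Lower bound: ⌈48/10⌉ = 5 paper rolls.
A packing using 5 paper rolls:
  roll 1: 9 + 1 = 10
  roll 2: 8 + 2 = 10
  roll 3: 8 + 2 = 10
  roll 4: 6 + 4 = 10
  roll 5: 3 + 3 + 2 = 8
This matches the lower bound, so 5 is optimal.

5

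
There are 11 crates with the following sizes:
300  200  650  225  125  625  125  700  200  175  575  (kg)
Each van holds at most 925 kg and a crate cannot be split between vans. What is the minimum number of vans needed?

5

Total = 700 + 650 + 625 + 575 + 300 + 225 + 200 + 200 + 175 + 125 + 125 = 3900 kg.
Lower bound: ⌈3900/925⌉ = 5 vans.
A packing using 5 vans:
  van 1: 700 + 225 = 925
  van 2: 650 + 200 = 850
  van 3: 625 + 300 = 925
  van 4: 575 + 200 + 125 = 900
  van 5: 175 + 125 = 300
This matches the lower bound, so 5 is optimal.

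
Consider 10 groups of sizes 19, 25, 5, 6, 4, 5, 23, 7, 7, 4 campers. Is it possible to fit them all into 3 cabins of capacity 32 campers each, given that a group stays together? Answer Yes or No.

Total = 105 campers; ⌈105/32⌉ = 4.
At least 4 cabins are required, but only 3 are allowed.

No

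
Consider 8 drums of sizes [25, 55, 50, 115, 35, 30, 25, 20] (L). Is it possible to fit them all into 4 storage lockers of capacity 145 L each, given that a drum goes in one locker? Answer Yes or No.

A valid assignment using 3 storage lockers:
  locker 1: 115 + 30 = 145
  locker 2: 55 + 50 + 35 = 140
  locker 3: 25 + 25 + 20 = 70
That uses only 3 ≤ 4, so 4 storage lockers are enough.

Yes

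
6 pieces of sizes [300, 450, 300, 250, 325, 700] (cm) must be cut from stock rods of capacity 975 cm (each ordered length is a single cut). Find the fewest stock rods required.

3

Total = 700 + 450 + 325 + 300 + 300 + 250 = 2325 cm.
Lower bound: ⌈2325/975⌉ = 3 stock rods.
A packing using 3 stock rods:
  stock rod 1: 700 + 250 = 950
  stock rod 2: 450 + 325 = 775
  stock rod 3: 300 + 300 = 600
This matches the lower bound, so 3 is optimal.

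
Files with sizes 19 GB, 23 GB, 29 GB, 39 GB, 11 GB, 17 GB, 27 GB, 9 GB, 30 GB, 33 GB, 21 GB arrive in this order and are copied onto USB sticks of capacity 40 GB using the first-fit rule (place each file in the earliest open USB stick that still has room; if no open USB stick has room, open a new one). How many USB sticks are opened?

8

  19 → USB stick 1 (new)  [load 19/40]
  23 → USB stick 2 (new)  [load 23/40]
  29 → USB stick 3 (new)  [load 29/40]
  39 → USB stick 4 (new)  [load 39/40]
  11 → USB stick 1  [load 30/40]
  17 → USB stick 2  [load 40/40]
  27 → USB stick 5 (new)  [load 27/40]
  9 → USB stick 1  [load 39/40]
  30 → USB stick 6 (new)  [load 30/40]
  33 → USB stick 7 (new)  [load 33/40]
  21 → USB stick 8 (new)  [load 21/40]
8 USB sticks opened.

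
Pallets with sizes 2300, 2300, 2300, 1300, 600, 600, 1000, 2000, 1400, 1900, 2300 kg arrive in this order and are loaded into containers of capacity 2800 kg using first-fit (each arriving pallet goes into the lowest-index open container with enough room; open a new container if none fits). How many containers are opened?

8

  2300 → container 1 (new)  [load 2300/2800]
  2300 → container 2 (new)  [load 2300/2800]
  2300 → container 3 (new)  [load 2300/2800]
  1300 → container 4 (new)  [load 1300/2800]
  600 → container 4  [load 1900/2800]
  600 → container 4  [load 2500/2800]
  1000 → container 5 (new)  [load 1000/2800]
  2000 → container 6 (new)  [load 2000/2800]
  1400 → container 5  [load 2400/2800]
  1900 → container 7 (new)  [load 1900/2800]
  2300 → container 8 (new)  [load 2300/2800]
8 containers opened.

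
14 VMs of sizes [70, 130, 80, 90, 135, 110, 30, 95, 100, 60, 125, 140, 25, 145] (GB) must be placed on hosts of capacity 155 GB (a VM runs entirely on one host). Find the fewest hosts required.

Total = 145 + 140 + 135 + 130 + 125 + 110 + 100 + 95 + 90 + 80 + 70 + 60 + 30 + 25 = 1335 GB.
Lower bound: ⌈1335/155⌉ = 9 hosts.
Also, 10 VMs each exceed 155/2 GB, and no two of those can share a host, so at least 10 hosts are needed.
A packing using 10 hosts:
  host 1: 145 = 145
  host 2: 140 = 140
  host 3: 135 = 135
  host 4: 130 + 25 = 155
  host 5: 125 + 30 = 155
  host 6: 110 = 110
  host 7: 100 = 100
  host 8: 95 + 60 = 155
  host 9: 90 = 90
  host 10: 80 + 70 = 150
This matches the lower bound, so 10 is optimal.

10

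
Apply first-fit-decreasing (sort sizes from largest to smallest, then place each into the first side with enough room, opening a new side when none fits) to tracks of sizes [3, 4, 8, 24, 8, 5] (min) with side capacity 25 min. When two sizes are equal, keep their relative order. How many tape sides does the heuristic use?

Sorted descending: 24, 8, 8, 5, 4, 3.
  24 → side 1 (new)  [load 24/25]
  8 → side 2 (new)  [load 8/25]
  8 → side 2  [load 16/25]
  5 → side 2  [load 21/25]
  4 → side 2  [load 25/25]
  3 → side 3 (new)  [load 3/25]
3 tape sides opened.

3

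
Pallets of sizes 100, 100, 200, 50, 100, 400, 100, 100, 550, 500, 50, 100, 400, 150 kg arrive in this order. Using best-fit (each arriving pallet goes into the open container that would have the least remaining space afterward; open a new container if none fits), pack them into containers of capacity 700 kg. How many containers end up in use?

5

  100 → container 1 (new)  [load 100/700]
  100 → container 1  [load 200/700]
  200 → container 1  [load 400/700]
  50 → container 1  [load 450/700]
  100 → container 1  [load 550/700]
  400 → container 2 (new)  [load 400/700]
  100 → container 1  [load 650/700]
  100 → container 2  [load 500/700]
  550 → container 3 (new)  [load 550/700]
  500 → container 4 (new)  [load 500/700]
  50 → container 1  [load 700/700]
  100 → container 3  [load 650/700]
  400 → container 5 (new)  [load 400/700]
  150 → container 2  [load 650/700]
5 containers opened.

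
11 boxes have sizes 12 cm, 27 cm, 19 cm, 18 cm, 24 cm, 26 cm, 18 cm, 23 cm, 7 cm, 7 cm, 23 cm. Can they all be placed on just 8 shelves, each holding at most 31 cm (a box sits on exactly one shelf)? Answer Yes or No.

Yes

A valid assignment using 8 shelves:
  shelf 1: 27 = 27
  shelf 2: 26 = 26
  shelf 3: 24 + 7 = 31
  shelf 4: 23 + 7 = 30
  shelf 5: 23 = 23
  shelf 6: 19 + 12 = 31
  shelf 7: 18 = 18
  shelf 8: 18 = 18
Every load is within 31 cm, so 8 shelves suffice.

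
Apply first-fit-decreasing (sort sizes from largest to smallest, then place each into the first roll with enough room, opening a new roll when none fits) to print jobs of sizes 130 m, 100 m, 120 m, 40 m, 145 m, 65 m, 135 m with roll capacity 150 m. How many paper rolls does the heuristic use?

6

Sorted descending: 145, 135, 130, 120, 100, 65, 40.
  145 → roll 1 (new)  [load 145/150]
  135 → roll 2 (new)  [load 135/150]
  130 → roll 3 (new)  [load 130/150]
  120 → roll 4 (new)  [load 120/150]
  100 → roll 5 (new)  [load 100/150]
  65 → roll 6 (new)  [load 65/150]
  40 → roll 5  [load 140/150]
6 paper rolls opened.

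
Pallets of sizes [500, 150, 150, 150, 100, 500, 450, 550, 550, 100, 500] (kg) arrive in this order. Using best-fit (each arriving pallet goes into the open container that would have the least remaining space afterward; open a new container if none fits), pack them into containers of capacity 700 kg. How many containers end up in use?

  500 → container 1 (new)  [load 500/700]
  150 → container 1  [load 650/700]
  150 → container 2 (new)  [load 150/700]
  150 → container 2  [load 300/700]
  100 → container 2  [load 400/700]
  500 → container 3 (new)  [load 500/700]
  450 → container 4 (new)  [load 450/700]
  550 → container 5 (new)  [load 550/700]
  550 → container 6 (new)  [load 550/700]
  100 → container 5  [load 650/700]
  500 → container 7 (new)  [load 500/700]
7 containers opened.

7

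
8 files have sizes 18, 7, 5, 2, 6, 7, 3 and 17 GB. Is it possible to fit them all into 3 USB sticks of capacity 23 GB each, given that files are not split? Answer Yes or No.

Yes

A valid assignment using 3 USB sticks:
  USB stick 1: 18 + 5 = 23
  USB stick 2: 17 + 6 = 23
  USB stick 3: 7 + 7 + 3 + 2 = 19
Every load is within 23 GB, so 3 USB sticks suffice.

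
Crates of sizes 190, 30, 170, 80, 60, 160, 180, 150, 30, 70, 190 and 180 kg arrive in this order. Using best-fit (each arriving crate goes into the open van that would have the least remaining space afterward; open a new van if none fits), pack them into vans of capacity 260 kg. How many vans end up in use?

7

  190 → van 1 (new)  [load 190/260]
  30 → van 1  [load 220/260]
  170 → van 2 (new)  [load 170/260]
  80 → van 2  [load 250/260]
  60 → van 3 (new)  [load 60/260]
  160 → van 3  [load 220/260]
  180 → van 4 (new)  [load 180/260]
  150 → van 5 (new)  [load 150/260]
  30 → van 1  [load 250/260]
  70 → van 4  [load 250/260]
  190 → van 6 (new)  [load 190/260]
  180 → van 7 (new)  [load 180/260]
7 vans opened.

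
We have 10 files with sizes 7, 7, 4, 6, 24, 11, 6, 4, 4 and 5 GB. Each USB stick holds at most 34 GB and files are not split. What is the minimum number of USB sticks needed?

3

Total = 24 + 11 + 7 + 7 + 6 + 6 + 5 + 4 + 4 + 4 = 78 GB.
Lower bound: ⌈78/34⌉ = 3 USB sticks.
A packing using 3 USB sticks:
  USB stick 1: 24 + 7 = 31
  USB stick 2: 11 + 7 + 6 + 6 + 4 = 34
  USB stick 3: 5 + 4 + 4 = 13
This matches the lower bound, so 3 is optimal.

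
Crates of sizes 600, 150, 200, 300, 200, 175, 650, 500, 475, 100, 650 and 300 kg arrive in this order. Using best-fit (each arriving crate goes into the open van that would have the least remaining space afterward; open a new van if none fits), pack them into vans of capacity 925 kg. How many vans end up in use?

6

  600 → van 1 (new)  [load 600/925]
  150 → van 1  [load 750/925]
  200 → van 2 (new)  [load 200/925]
  300 → van 2  [load 500/925]
  200 → van 2  [load 700/925]
  175 → van 1  [load 925/925]
  650 → van 3 (new)  [load 650/925]
  500 → van 4 (new)  [load 500/925]
  475 → van 5 (new)  [load 475/925]
  100 → van 2  [load 800/925]
  650 → van 6 (new)  [load 650/925]
  300 → van 4  [load 800/925]
6 vans opened.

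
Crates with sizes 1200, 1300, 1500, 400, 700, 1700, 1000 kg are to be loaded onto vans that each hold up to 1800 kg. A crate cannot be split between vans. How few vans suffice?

Total = 1700 + 1500 + 1300 + 1200 + 1000 + 700 + 400 = 7800 kg.
Lower bound: ⌈7800/1800⌉ = 5 vans.
A packing using 5 vans:
  van 1: 1700 = 1700
  van 2: 1500 = 1500
  van 3: 1300 + 400 = 1700
  van 4: 1200 = 1200
  van 5: 1000 + 700 = 1700
This matches the lower bound, so 5 is optimal.

5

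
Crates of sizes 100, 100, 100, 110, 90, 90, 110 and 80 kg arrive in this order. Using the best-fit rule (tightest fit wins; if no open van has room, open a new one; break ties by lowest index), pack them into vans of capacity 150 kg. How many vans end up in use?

  100 → van 1 (new)  [load 100/150]
  100 → van 2 (new)  [load 100/150]
  100 → van 3 (new)  [load 100/150]
  110 → van 4 (new)  [load 110/150]
  90 → van 5 (new)  [load 90/150]
  90 → van 6 (new)  [load 90/150]
  110 → van 7 (new)  [load 110/150]
  80 → van 8 (new)  [load 80/150]
8 vans opened.

8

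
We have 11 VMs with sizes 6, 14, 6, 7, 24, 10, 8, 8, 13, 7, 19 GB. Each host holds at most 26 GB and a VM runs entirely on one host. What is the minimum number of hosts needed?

5

Total = 24 + 19 + 14 + 13 + 10 + 8 + 8 + 7 + 7 + 6 + 6 = 122 GB.
Lower bound: ⌈122/26⌉ = 5 hosts.
A packing using 5 hosts:
  host 1: 24 = 24
  host 2: 19 + 7 = 26
  host 3: 14 + 10 = 24
  host 4: 13 + 7 + 6 = 26
  host 5: 8 + 8 + 6 = 22
This matches the lower bound, so 5 is optimal.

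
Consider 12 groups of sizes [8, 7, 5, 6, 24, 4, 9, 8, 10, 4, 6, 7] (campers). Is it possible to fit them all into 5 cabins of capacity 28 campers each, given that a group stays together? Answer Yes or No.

A valid assignment using 4 cabins:
  cabin 1: 24 + 4 = 28
  cabin 2: 10 + 9 + 8 = 27
  cabin 3: 8 + 7 + 7 + 6 = 28
  cabin 4: 6 + 5 + 4 = 15
That uses only 4 ≤ 5, so 5 cabins are enough.

Yes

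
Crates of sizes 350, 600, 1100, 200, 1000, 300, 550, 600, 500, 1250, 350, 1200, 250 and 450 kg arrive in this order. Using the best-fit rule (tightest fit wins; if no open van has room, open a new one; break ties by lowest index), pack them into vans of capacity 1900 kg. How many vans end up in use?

  350 → van 1 (new)  [load 350/1900]
  600 → van 1  [load 950/1900]
  1100 → van 2 (new)  [load 1100/1900]
  200 → van 2  [load 1300/1900]
  1000 → van 3 (new)  [load 1000/1900]
  300 → van 2  [load 1600/1900]
  550 → van 3  [load 1550/1900]
  600 → van 1  [load 1550/1900]
  500 → van 4 (new)  [load 500/1900]
  1250 → van 4  [load 1750/1900]
  350 → van 1  [load 1900/1900]
  1200 → van 5 (new)  [load 1200/1900]
  250 → van 2  [load 1850/1900]
  450 → van 5  [load 1650/1900]
5 vans opened.

5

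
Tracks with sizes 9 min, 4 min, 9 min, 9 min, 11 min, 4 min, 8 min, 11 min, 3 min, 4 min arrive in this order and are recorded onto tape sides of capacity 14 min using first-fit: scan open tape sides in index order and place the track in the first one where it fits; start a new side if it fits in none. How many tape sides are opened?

6

  9 → side 1 (new)  [load 9/14]
  4 → side 1  [load 13/14]
  9 → side 2 (new)  [load 9/14]
  9 → side 3 (new)  [load 9/14]
  11 → side 4 (new)  [load 11/14]
  4 → side 2  [load 13/14]
  8 → side 5 (new)  [load 8/14]
  11 → side 6 (new)  [load 11/14]
  3 → side 3  [load 12/14]
  4 → side 5  [load 12/14]
6 tape sides opened.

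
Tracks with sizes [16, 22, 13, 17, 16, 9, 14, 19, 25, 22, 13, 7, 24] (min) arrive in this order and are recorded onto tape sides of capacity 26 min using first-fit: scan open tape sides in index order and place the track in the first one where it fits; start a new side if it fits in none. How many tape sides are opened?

  16 → side 1 (new)  [load 16/26]
  22 → side 2 (new)  [load 22/26]
  13 → side 3 (new)  [load 13/26]
  17 → side 4 (new)  [load 17/26]
  16 → side 5 (new)  [load 16/26]
  9 → side 1  [load 25/26]
  14 → side 6 (new)  [load 14/26]
  19 → side 7 (new)  [load 19/26]
  25 → side 8 (new)  [load 25/26]
  22 → side 9 (new)  [load 22/26]
  13 → side 3  [load 26/26]
  7 → side 4  [load 24/26]
  24 → side 10 (new)  [load 24/26]
10 tape sides opened.

10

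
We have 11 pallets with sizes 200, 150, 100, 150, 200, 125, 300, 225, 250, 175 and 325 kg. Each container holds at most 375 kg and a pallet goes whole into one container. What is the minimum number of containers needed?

7

Total = 325 + 300 + 250 + 225 + 200 + 200 + 175 + 150 + 150 + 125 + 100 = 2200 kg.
Lower bound: ⌈2200/375⌉ = 6 containers.
A packing using 7 containers:
  container 1: 325 = 325
  container 2: 300 = 300
  container 3: 250 + 125 = 375
  container 4: 225 + 150 = 375
  container 5: 200 + 175 = 375
  container 6: 200 + 150 = 350
  container 7: 100 = 100
No arrangement into 6 containers stays within capacity, so 7 is optimal.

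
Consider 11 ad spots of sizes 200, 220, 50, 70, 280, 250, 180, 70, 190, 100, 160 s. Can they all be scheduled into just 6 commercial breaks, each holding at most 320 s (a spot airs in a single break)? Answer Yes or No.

No

Total = 1770 s; ⌈1770/320⌉ = 6.
The bound of 6 does not rule out 6, but exhaustive search shows no assignment into 6 commercial breaks of capacity 320 s exists — the minimum is 7.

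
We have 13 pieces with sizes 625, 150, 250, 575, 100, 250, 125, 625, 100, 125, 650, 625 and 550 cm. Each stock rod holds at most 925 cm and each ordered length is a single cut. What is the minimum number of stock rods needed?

Total = 650 + 625 + 625 + 625 + 575 + 550 + 250 + 250 + 150 + 125 + 125 + 100 + 100 = 4750 cm.
Lower bound: ⌈4750/925⌉ = 6 stock rods.
A packing using 6 stock rods:
  stock rod 1: 650 + 250 = 900
  stock rod 2: 625 + 250 = 875
  stock rod 3: 625 + 150 + 125 = 900
  stock rod 4: 625 + 125 + 100 = 850
  stock rod 5: 575 + 100 = 675
  stock rod 6: 550 = 550
This matches the lower bound, so 6 is optimal.

6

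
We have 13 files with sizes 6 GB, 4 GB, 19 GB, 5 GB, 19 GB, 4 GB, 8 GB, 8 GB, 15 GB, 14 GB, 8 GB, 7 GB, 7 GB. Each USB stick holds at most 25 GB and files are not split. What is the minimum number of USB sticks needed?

Total = 19 + 19 + 15 + 14 + 8 + 8 + 8 + 7 + 7 + 6 + 5 + 4 + 4 = 124 GB.
Lower bound: ⌈124/25⌉ = 5 USB sticks.
A packing using 6 USB sticks:
  USB stick 1: 19 + 6 = 25
  USB stick 2: 19 + 5 = 24
  USB stick 3: 15 + 8 = 23
  USB stick 4: 14 + 8 = 22
  USB stick 5: 8 + 7 + 7 = 22
  USB stick 6: 4 + 4 = 8
No arrangement into 5 USB sticks stays within capacity, so 6 is optimal.

6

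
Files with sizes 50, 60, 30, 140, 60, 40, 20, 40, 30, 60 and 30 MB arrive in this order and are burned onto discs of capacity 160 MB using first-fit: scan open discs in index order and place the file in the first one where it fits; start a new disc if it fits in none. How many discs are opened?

4

  50 → disc 1 (new)  [load 50/160]
  60 → disc 1  [load 110/160]
  30 → disc 1  [load 140/160]
  140 → disc 2 (new)  [load 140/160]
  60 → disc 3 (new)  [load 60/160]
  40 → disc 3  [load 100/160]
  20 → disc 1  [load 160/160]
  40 → disc 3  [load 140/160]
  30 → disc 4 (new)  [load 30/160]
  60 → disc 4  [load 90/160]
  30 → disc 4  [load 120/160]
4 discs opened.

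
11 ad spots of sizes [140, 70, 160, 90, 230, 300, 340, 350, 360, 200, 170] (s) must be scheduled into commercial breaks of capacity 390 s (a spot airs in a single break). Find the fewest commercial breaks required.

7

Total = 360 + 350 + 340 + 300 + 230 + 200 + 170 + 160 + 140 + 90 + 70 = 2410 s.
Lower bound: ⌈2410/390⌉ = 7 commercial breaks.
A packing using 7 commercial breaks:
  break 1: 360 = 360
  break 2: 350 = 350
  break 3: 340 = 340
  break 4: 300 + 90 = 390
  break 5: 230 + 160 = 390
  break 6: 200 + 170 = 370
  break 7: 140 + 70 = 210
This matches the lower bound, so 7 is optimal.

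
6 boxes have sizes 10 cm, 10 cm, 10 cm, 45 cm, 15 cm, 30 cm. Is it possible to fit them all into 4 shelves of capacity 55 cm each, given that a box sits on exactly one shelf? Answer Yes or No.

A valid assignment using 3 shelves:
  shelf 1: 45 + 10 = 55
  shelf 2: 30 + 15 + 10 = 55
  shelf 3: 10 = 10
That uses only 3 ≤ 4, so 4 shelves are enough.

Yes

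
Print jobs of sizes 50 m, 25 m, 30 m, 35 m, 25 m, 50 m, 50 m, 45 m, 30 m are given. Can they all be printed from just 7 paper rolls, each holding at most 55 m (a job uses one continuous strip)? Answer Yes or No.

Yes

A valid assignment using 7 paper rolls:
  roll 1: 50 = 50
  roll 2: 50 = 50
  roll 3: 50 = 50
  roll 4: 45 = 45
  roll 5: 35 = 35
  roll 6: 30 + 25 = 55
  roll 7: 30 + 25 = 55
Every load is within 55 m, so 7 paper rolls suffice.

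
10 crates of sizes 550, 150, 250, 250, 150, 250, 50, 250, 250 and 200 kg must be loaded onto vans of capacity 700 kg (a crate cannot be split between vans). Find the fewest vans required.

4

Total = 550 + 250 + 250 + 250 + 250 + 250 + 200 + 150 + 150 + 50 = 2350 kg.
Lower bound: ⌈2350/700⌉ = 4 vans.
A packing using 4 vans:
  van 1: 550 + 150 = 700
  van 2: 250 + 250 + 200 = 700
  van 3: 250 + 250 + 150 + 50 = 700
  van 4: 250 = 250
This matches the lower bound, so 4 is optimal.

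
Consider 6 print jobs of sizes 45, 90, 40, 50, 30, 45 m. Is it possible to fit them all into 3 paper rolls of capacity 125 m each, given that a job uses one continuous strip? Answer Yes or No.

A valid assignment using 3 paper rolls:
  roll 1: 90 + 30 = 120
  roll 2: 50 + 45 = 95
  roll 3: 45 + 40 = 85
Every load is within 125 m, so 3 paper rolls suffice.

Yes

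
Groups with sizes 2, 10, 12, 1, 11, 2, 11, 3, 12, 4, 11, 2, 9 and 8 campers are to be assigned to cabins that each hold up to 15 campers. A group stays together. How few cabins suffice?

8

Total = 12 + 12 + 11 + 11 + 11 + 10 + 9 + 8 + 4 + 3 + 2 + 2 + 2 + 1 = 98 campers.
Lower bound: ⌈98/15⌉ = 7 cabins.
Also, 8 groups each exceed 15/2 campers, and no two of those can share a cabin, so at least 8 cabins are needed.
A packing using 8 cabins:
  cabin 1: 12 + 3 = 15
  cabin 2: 12 + 2 + 1 = 15
  cabin 3: 11 + 4 = 15
  cabin 4: 11 + 2 + 2 = 15
  cabin 5: 11 = 11
  cabin 6: 10 = 10
  cabin 7: 9 = 9
  cabin 8: 8 = 8
This matches the lower bound, so 8 is optimal.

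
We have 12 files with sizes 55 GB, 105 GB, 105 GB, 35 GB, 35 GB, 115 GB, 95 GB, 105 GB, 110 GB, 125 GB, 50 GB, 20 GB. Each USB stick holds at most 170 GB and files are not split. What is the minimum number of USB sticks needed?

Total = 125 + 115 + 110 + 105 + 105 + 105 + 95 + 55 + 50 + 35 + 35 + 20 = 955 GB.
Lower bound: ⌈955/170⌉ = 6 USB sticks.
Also, 7 files each exceed 85 GB, and no two of those can share a USB stick, so at least 7 USB sticks are needed.
A packing using 7 USB sticks:
  USB stick 1: 125 + 35 = 160
  USB stick 2: 115 + 55 = 170
  USB stick 3: 110 + 50 = 160
  USB stick 4: 105 + 35 + 20 = 160
  USB stick 5: 105 = 105
  USB stick 6: 105 = 105
  USB stick 7: 95 = 95
This matches the lower bound, so 7 is optimal.

7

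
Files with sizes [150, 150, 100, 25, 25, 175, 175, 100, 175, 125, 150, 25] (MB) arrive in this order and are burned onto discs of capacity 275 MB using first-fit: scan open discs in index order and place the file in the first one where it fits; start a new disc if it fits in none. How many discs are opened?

6

  150 → disc 1 (new)  [load 150/275]
  150 → disc 2 (new)  [load 150/275]
  100 → disc 1  [load 250/275]
  25 → disc 1  [load 275/275]
  25 → disc 2  [load 175/275]
  175 → disc 3 (new)  [load 175/275]
  175 → disc 4 (new)  [load 175/275]
  100 → disc 2  [load 275/275]
  175 → disc 5 (new)  [load 175/275]
  125 → disc 6 (new)  [load 125/275]
  150 → disc 6  [load 275/275]
  25 → disc 3  [load 200/275]
6 discs opened.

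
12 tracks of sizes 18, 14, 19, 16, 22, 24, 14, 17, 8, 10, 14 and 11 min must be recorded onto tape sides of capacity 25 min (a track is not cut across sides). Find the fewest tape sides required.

Total = 24 + 22 + 19 + 18 + 17 + 16 + 14 + 14 + 14 + 11 + 10 + 8 = 187 min.
Lower bound: ⌈187/25⌉ = 8 tape sides.
Also, 9 tracks each exceed 25/2 min, and no two of those can share a side, so at least 9 tape sides are needed.
A packing using 9 tape sides:
  side 1: 24 = 24
  side 2: 22 = 22
  side 3: 19 = 19
  side 4: 18 = 18
  side 5: 17 + 8 = 25
  side 6: 16 = 16
  side 7: 14 + 11 = 25
  side 8: 14 + 10 = 24
  side 9: 14 = 14
This matches the lower bound, so 9 is optimal.

9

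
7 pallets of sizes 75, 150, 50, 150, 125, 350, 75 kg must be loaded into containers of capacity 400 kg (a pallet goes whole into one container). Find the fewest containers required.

3

Total = 350 + 150 + 150 + 125 + 75 + 75 + 50 = 975 kg.
Lower bound: ⌈975/400⌉ = 3 containers.
A packing using 3 containers:
  container 1: 350 + 50 = 400
  container 2: 150 + 150 + 75 = 375
  container 3: 125 + 75 = 200
This matches the lower bound, so 3 is optimal.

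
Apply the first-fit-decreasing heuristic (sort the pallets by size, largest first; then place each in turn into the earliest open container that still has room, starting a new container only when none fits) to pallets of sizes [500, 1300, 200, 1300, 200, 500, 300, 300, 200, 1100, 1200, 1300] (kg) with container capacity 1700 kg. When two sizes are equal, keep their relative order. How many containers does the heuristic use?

6

Sorted descending: 1300, 1300, 1300, 1200, 1100, 500, 500, 300, 300, 200, 200, 200.
  1300 → container 1 (new)  [load 1300/1700]
  1300 → container 2 (new)  [load 1300/1700]
  1300 → container 3 (new)  [load 1300/1700]
  1200 → container 4 (new)  [load 1200/1700]
  1100 → container 5 (new)  [load 1100/1700]
  500 → container 4  [load 1700/1700]
  500 → container 5  [load 1600/1700]
  300 → container 1  [load 1600/1700]
  300 → container 2  [load 1600/1700]
  200 → container 3  [load 1500/1700]
  200 → container 3  [load 1700/1700]
  200 → container 6 (new)  [load 200/1700]
6 containers opened.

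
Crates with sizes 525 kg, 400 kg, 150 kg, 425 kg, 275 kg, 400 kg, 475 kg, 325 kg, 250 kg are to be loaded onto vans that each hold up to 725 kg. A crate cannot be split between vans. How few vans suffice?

5

Total = 525 + 475 + 425 + 400 + 400 + 325 + 275 + 250 + 150 = 3225 kg.
Lower bound: ⌈3225/725⌉ = 5 vans.
A packing using 5 vans:
  van 1: 525 + 150 = 675
  van 2: 475 + 250 = 725
  van 3: 425 + 275 = 700
  van 4: 400 + 325 = 725
  van 5: 400 = 400
This matches the lower bound, so 5 is optimal.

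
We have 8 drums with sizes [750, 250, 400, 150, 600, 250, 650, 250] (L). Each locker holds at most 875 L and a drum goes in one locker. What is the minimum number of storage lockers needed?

5

Total = 750 + 650 + 600 + 400 + 250 + 250 + 250 + 150 = 3300 L.
Lower bound: ⌈3300/875⌉ = 4 storage lockers.
A packing using 5 storage lockers:
  locker 1: 750 = 750
  locker 2: 650 + 150 = 800
  locker 3: 600 + 250 = 850
  locker 4: 400 + 250 = 650
  locker 5: 250 = 250
No arrangement into 4 storage lockers stays within capacity, so 5 is optimal.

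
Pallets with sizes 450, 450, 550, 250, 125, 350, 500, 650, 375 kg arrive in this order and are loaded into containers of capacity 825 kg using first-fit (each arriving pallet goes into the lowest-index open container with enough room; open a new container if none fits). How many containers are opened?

  450 → container 1 (new)  [load 450/825]
  450 → container 2 (new)  [load 450/825]
  550 → container 3 (new)  [load 550/825]
  250 → container 1  [load 700/825]
  125 → container 1  [load 825/825]
  350 → container 2  [load 800/825]
  500 → container 4 (new)  [load 500/825]
  650 → container 5 (new)  [load 650/825]
  375 → container 6 (new)  [load 375/825]
6 containers opened.

6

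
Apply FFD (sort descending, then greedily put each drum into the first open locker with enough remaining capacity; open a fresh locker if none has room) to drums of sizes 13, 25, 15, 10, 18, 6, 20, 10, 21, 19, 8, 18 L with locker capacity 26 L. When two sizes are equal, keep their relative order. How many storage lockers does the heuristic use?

Sorted descending: 25, 21, 20, 19, 18, 18, 15, 13, 10, 10, 8, 6.
  25 → locker 1 (new)  [load 25/26]
  21 → locker 2 (new)  [load 21/26]
  20 → locker 3 (new)  [load 20/26]
  19 → locker 4 (new)  [load 19/26]
  18 → locker 5 (new)  [load 18/26]
  18 → locker 6 (new)  [load 18/26]
  15 → locker 7 (new)  [load 15/26]
  13 → locker 8 (new)  [load 13/26]
  10 → locker 7  [load 25/26]
  10 → locker 8  [load 23/26]
  8 → locker 5  [load 26/26]
  6 → locker 3  [load 26/26]
8 storage lockers opened.

8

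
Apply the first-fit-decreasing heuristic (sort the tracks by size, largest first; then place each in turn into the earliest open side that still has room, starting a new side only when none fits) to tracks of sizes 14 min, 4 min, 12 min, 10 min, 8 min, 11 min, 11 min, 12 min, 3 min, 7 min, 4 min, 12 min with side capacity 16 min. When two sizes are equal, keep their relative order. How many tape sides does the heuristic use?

8

Sorted descending: 14, 12, 12, 12, 11, 11, 10, 8, 7, 4, 4, 3.
  14 → side 1 (new)  [load 14/16]
  12 → side 2 (new)  [load 12/16]
  12 → side 3 (new)  [load 12/16]
  12 → side 4 (new)  [load 12/16]
  11 → side 5 (new)  [load 11/16]
  11 → side 6 (new)  [load 11/16]
  10 → side 7 (new)  [load 10/16]
  8 → side 8 (new)  [load 8/16]
  7 → side 8  [load 15/16]
  4 → side 2  [load 16/16]
  4 → side 3  [load 16/16]
  3 → side 4  [load 15/16]
8 tape sides opened.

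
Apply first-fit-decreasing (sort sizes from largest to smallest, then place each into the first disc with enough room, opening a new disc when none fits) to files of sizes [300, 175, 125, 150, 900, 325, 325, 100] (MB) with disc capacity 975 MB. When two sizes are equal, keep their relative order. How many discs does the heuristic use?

3

Sorted descending: 900, 325, 325, 300, 175, 150, 125, 100.
  900 → disc 1 (new)  [load 900/975]
  325 → disc 2 (new)  [load 325/975]
  325 → disc 2  [load 650/975]
  300 → disc 2  [load 950/975]
  175 → disc 3 (new)  [load 175/975]
  150 → disc 3  [load 325/975]
  125 → disc 3  [load 450/975]
  100 → disc 3  [load 550/975]
3 discs opened.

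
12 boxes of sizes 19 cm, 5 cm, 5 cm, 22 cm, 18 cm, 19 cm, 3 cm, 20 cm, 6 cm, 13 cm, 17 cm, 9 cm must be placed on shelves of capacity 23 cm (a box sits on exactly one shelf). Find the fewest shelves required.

Total = 22 + 20 + 19 + 19 + 18 + 17 + 13 + 9 + 6 + 5 + 5 + 3 = 156 cm.
Lower bound: ⌈156/23⌉ = 7 shelves.
A packing using 8 shelves:
  shelf 1: 22 = 22
  shelf 2: 20 + 3 = 23
  shelf 3: 19 = 19
  shelf 4: 19 = 19
  shelf 5: 18 + 5 = 23
  shelf 6: 17 + 6 = 23
  shelf 7: 13 + 9 = 22
  shelf 8: 5 = 5
No arrangement into 7 shelves stays within capacity, so 8 is optimal.

8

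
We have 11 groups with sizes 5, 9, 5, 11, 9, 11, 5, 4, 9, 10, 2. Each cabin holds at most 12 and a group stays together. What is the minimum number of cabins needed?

8

Total = 11 + 11 + 10 + 9 + 9 + 9 + 5 + 5 + 5 + 4 + 2 = 80.
Lower bound: ⌈80/12⌉ = 7 cabins.
A packing using 8 cabins:
  cabin 1: 11 = 11
  cabin 2: 11 = 11
  cabin 3: 10 + 2 = 12
  cabin 4: 9 = 9
  cabin 5: 9 = 9
  cabin 6: 9 = 9
  cabin 7: 5 + 5 = 10
  cabin 8: 5 + 4 = 9
No arrangement into 7 cabins stays within capacity, so 8 is optimal.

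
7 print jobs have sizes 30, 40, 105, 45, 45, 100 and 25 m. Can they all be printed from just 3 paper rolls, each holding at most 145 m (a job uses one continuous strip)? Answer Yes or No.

Yes

A valid assignment using 3 paper rolls:
  roll 1: 105 + 40 = 145
  roll 2: 100 + 45 = 145
  roll 3: 45 + 30 + 25 = 100
Every load is within 145 m, so 3 paper rolls suffice.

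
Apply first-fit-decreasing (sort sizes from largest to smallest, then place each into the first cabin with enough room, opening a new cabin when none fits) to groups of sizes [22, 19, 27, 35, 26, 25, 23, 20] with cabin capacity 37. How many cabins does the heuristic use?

8

Sorted descending: 35, 27, 26, 25, 23, 22, 20, 19.
  35 → cabin 1 (new)  [load 35/37]
  27 → cabin 2 (new)  [load 27/37]
  26 → cabin 3 (new)  [load 26/37]
  25 → cabin 4 (new)  [load 25/37]
  23 → cabin 5 (new)  [load 23/37]
  22 → cabin 6 (new)  [load 22/37]
  20 → cabin 7 (new)  [load 20/37]
  19 → cabin 8 (new)  [load 19/37]
8 cabins opened.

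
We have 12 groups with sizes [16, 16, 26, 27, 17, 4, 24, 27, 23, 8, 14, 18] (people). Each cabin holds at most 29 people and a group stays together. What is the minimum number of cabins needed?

Total = 27 + 27 + 26 + 24 + 23 + 18 + 17 + 16 + 16 + 14 + 8 + 4 = 220 people.
Lower bound: ⌈220/29⌉ = 8 cabins.
Also, 9 groups each exceed 29/2 people, and no two of those can share a cabin, so at least 9 cabins are needed.
A packing using 10 cabins:
  cabin 1: 27 = 27
  cabin 2: 27 = 27
  cabin 3: 26 = 26
  cabin 4: 24 + 4 = 28
  cabin 5: 23 = 23
  cabin 6: 18 + 8 = 26
  cabin 7: 17 = 17
  cabin 8: 16 = 16
  cabin 9: 16 = 16
  cabin 10: 14 = 14
No arrangement into 9 cabins stays within capacity, so 10 is optimal.

10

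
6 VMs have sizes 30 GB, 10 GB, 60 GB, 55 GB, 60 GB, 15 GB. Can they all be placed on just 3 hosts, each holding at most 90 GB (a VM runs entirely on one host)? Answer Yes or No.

A valid assignment using 3 hosts:
  host 1: 60 + 30 = 90
  host 2: 60 + 15 + 10 = 85
  host 3: 55 = 55
Every load is within 90 GB, so 3 hosts suffice.

Yes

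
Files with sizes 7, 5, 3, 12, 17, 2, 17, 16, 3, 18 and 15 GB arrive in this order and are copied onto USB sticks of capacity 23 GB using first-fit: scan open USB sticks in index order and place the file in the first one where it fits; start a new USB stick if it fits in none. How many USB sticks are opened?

  7 → USB stick 1 (new)  [load 7/23]
  5 → USB stick 1  [load 12/23]
  3 → USB stick 1  [load 15/23]
  12 → USB stick 2 (new)  [load 12/23]
  17 → USB stick 3 (new)  [load 17/23]
  2 → USB stick 1  [load 17/23]
  17 → USB stick 4 (new)  [load 17/23]
  16 → USB stick 5 (new)  [load 16/23]
  3 → USB stick 1  [load 20/23]
  18 → USB stick 6 (new)  [load 18/23]
  15 → USB stick 7 (new)  [load 15/23]
7 USB sticks opened.

7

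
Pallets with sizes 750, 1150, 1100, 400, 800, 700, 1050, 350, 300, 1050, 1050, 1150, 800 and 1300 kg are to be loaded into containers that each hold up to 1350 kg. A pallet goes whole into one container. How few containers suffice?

Total = 1300 + 1150 + 1150 + 1100 + 1050 + 1050 + 1050 + 800 + 800 + 750 + 700 + 400 + 350 + 300 = 11950 kg.
Lower bound: ⌈11950/1350⌉ = 9 containers.
Also, 11 pallets each exceed 675 kg, and no two of those can share a container, so at least 11 containers are needed.
A packing using 11 containers:
  container 1: 1300 = 1300
  container 2: 1150 = 1150
  container 3: 1150 = 1150
  container 4: 1100 = 1100
  container 5: 1050 + 300 = 1350
  container 6: 1050 = 1050
  container 7: 1050 = 1050
  container 8: 800 + 400 = 1200
  container 9: 800 + 350 = 1150
  container 10: 750 = 750
  container 11: 700 = 700
This matches the lower bound, so 11 is optimal.

11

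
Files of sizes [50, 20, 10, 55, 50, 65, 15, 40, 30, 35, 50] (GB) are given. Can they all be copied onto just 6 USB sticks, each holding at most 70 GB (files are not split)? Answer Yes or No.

No

Total = 420 GB; ⌈420/70⌉ = 6.
The bound of 6 does not rule out 6, but exhaustive search shows no assignment into 6 USB sticks of capacity 70 GB exists — the minimum is 7.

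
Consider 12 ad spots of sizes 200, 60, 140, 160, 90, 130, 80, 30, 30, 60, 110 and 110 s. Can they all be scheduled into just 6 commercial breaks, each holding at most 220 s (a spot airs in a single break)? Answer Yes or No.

Yes

A valid assignment using 6 commercial breaks:
  break 1: 200 = 200
  break 2: 160 + 60 = 220
  break 3: 140 + 80 = 220
  break 4: 130 + 90 = 220
  break 5: 110 + 110 = 220
  break 6: 60 + 30 + 30 = 120
Every load is within 220 s, so 6 commercial breaks suffice.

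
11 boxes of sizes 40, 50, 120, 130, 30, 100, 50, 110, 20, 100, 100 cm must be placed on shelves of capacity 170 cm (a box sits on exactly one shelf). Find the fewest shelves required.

6

Total = 130 + 120 + 110 + 100 + 100 + 100 + 50 + 50 + 40 + 30 + 20 = 850 cm.
Lower bound: ⌈850/170⌉ = 5 shelves.
Also, 6 boxes each exceed 85 cm, and no two of those can share a shelf, so at least 6 shelves are needed.
A packing using 6 shelves:
  shelf 1: 130 + 40 = 170
  shelf 2: 120 + 50 = 170
  shelf 3: 110 + 50 = 160
  shelf 4: 100 + 30 + 20 = 150
  shelf 5: 100 = 100
  shelf 6: 100 = 100
This matches the lower bound, so 6 is optimal.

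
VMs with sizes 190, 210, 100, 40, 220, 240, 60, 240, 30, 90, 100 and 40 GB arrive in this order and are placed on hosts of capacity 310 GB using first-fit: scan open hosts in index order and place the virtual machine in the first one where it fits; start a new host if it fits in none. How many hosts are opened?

6

  190 → host 1 (new)  [load 190/310]
  210 → host 2 (new)  [load 210/310]
  100 → host 1  [load 290/310]
  40 → host 2  [load 250/310]
  220 → host 3 (new)  [load 220/310]
  240 → host 4 (new)  [load 240/310]
  60 → host 2  [load 310/310]
  240 → host 5 (new)  [load 240/310]
  30 → host 3  [load 250/310]
  90 → host 6 (new)  [load 90/310]
  100 → host 6  [load 190/310]
  40 → host 3  [load 290/310]
6 hosts opened.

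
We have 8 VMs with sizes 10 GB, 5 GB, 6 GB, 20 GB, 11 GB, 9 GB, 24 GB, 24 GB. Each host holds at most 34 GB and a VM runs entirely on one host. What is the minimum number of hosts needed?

4

Total = 24 + 24 + 20 + 11 + 10 + 9 + 6 + 5 = 109 GB.
Lower bound: ⌈109/34⌉ = 4 hosts.
A packing using 4 hosts:
  host 1: 24 + 10 = 34
  host 2: 24 + 9 = 33
  host 3: 20 + 11 = 31
  host 4: 6 + 5 = 11
This matches the lower bound, so 4 is optimal.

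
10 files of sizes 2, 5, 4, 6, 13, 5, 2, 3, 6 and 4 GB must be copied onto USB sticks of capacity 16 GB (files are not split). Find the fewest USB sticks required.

4

Total = 13 + 6 + 6 + 5 + 5 + 4 + 4 + 3 + 2 + 2 = 50 GB.
Lower bound: ⌈50/16⌉ = 4 USB sticks.
A packing using 4 USB sticks:
  USB stick 1: 13 + 3 = 16
  USB stick 2: 6 + 6 + 4 = 16
  USB stick 3: 5 + 5 + 4 + 2 = 16
  USB stick 4: 2 = 2
This matches the lower bound, so 4 is optimal.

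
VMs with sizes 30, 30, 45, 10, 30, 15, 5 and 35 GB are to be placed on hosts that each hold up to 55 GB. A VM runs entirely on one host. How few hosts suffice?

Total = 45 + 35 + 30 + 30 + 30 + 15 + 10 + 5 = 200 GB.
Lower bound: ⌈200/55⌉ = 4 hosts.
Also, 5 VMs each exceed 55/2 GB, and no two of those can share a host, so at least 5 hosts are needed.
A packing using 5 hosts:
  host 1: 45 + 10 = 55
  host 2: 35 + 15 + 5 = 55
  host 3: 30 = 30
  host 4: 30 = 30
  host 5: 30 = 30
This matches the lower bound, so 5 is optimal.

5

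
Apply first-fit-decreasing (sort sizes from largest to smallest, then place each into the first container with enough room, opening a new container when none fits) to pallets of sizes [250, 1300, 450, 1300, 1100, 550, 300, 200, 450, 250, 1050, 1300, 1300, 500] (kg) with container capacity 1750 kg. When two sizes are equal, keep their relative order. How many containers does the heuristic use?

Sorted descending: 1300, 1300, 1300, 1300, 1100, 1050, 550, 500, 450, 450, 300, 250, 250, 200.
  1300 → container 1 (new)  [load 1300/1750]
  1300 → container 2 (new)  [load 1300/1750]
  1300 → container 3 (new)  [load 1300/1750]
  1300 → container 4 (new)  [load 1300/1750]
  1100 → container 5 (new)  [load 1100/1750]
  1050 → container 6 (new)  [load 1050/1750]
  550 → container 5  [load 1650/1750]
  500 → container 6  [load 1550/1750]
  450 → container 1  [load 1750/1750]
  450 → container 2  [load 1750/1750]
  300 → container 3  [load 1600/1750]
  250 → container 4  [load 1550/1750]
  250 → container 7 (new)  [load 250/1750]
  200 → container 4  [load 1750/1750]
7 containers opened.

7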